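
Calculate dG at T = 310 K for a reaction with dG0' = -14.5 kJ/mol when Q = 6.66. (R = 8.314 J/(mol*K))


dG = dG0' + RT * ln(Q) / 1000
dG = -14.5 + 8.314 * 310 * ln(6.66) / 1000
dG = -9.6131 kJ/mol

-9.6131 kJ/mol


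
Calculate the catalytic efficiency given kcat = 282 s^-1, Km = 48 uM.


Catalytic efficiency = kcat / Km
= 282 / 48
= 5.875 uM^-1*s^-1

5.875 uM^-1*s^-1


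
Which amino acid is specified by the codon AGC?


Standard genetic code lookup.
Codon AGC -> Ser

Ser


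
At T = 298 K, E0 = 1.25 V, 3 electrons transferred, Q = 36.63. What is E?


E = E0 - (RT/nF) * ln(Q)
E = 1.25 - (8.314 * 298 / (3 * 96485)) * ln(36.63)
E = 1.2192 V

1.2192 V


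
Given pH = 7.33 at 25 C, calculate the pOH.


pOH = 14 - pH
pOH = 14 - 7.33
pOH = 6.67

6.67


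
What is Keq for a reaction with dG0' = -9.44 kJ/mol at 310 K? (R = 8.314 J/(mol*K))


Keq = exp(-dG0 * 1000 / (R * T))
Keq = exp(-(-9.44) * 1000 / (8.314 * 310))
Keq = 38.9661

38.9661


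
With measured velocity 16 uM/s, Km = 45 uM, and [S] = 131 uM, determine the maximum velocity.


Vmax = v * (Km + [S]) / [S]
Vmax = 16 * (45 + 131) / 131
Vmax = 21.4962 uM/s

21.4962 uM/s


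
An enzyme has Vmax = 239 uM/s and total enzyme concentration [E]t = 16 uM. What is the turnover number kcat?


kcat = Vmax / [E]t
kcat = 239 / 16
kcat = 14.9375 s^-1

14.9375 s^-1


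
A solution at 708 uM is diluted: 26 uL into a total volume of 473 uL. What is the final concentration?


C2 = C1 * V1 / V2
C2 = 708 * 26 / 473
C2 = 38.9175 uM

38.9175 uM


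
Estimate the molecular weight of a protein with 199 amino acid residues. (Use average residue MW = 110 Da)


MW = n_residues * 110 Da
MW = 199 * 110
MW = 21890 Da

21890 Da


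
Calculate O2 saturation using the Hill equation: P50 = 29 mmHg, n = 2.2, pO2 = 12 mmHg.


Y = pO2^n / (P50^n + pO2^n)
Y = 12^2.2 / (29^2.2 + 12^2.2)
Y = 12.55%

12.55%


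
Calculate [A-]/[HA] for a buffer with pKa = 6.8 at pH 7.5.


[A-]/[HA] = 10^(pH - pKa)
= 10^(7.5 - 6.8)
= 5.0119

5.0119


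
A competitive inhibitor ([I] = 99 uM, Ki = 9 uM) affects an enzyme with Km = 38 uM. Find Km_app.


Km_app = Km * (1 + [I]/Ki)
Km_app = 38 * (1 + 99/9)
Km_app = 456.0 uM

456.0 uM


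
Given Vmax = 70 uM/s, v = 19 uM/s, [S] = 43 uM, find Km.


Km = [S] * (Vmax - v) / v
Km = 43 * (70 - 19) / 19
Km = 115.4211 uM

115.4211 uM


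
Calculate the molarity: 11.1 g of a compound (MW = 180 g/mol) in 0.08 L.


C = (mass / MW) / volume
C = (11.1 / 180) / 0.08
C = 0.7708 M

0.7708 M


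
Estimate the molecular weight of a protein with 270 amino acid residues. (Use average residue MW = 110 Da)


MW = n_residues * 110 Da
MW = 270 * 110
MW = 29700 Da

29700 Da


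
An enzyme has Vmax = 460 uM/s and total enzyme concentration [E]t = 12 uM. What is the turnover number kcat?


kcat = Vmax / [E]t
kcat = 460 / 12
kcat = 38.3333 s^-1

38.3333 s^-1


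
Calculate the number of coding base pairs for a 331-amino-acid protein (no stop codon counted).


Each amino acid = 1 codon = 3 bp
bp = 331 * 3 = 993 bp

993 bp


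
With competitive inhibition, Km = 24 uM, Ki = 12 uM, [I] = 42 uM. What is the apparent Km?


Km_app = Km * (1 + [I]/Ki)
Km_app = 24 * (1 + 42/12)
Km_app = 108.0 uM

108.0 uM


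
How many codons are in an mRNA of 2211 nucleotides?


codons = nucleotides / 3
codons = 2211 / 3 = 737

737


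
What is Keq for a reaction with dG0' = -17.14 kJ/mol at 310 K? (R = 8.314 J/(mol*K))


Keq = exp(-dG0 * 1000 / (R * T))
Keq = exp(-(-17.14) * 1000 / (8.314 * 310))
Keq = 772.9909

772.9909


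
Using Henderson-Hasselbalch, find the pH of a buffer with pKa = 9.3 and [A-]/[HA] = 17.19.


pH = pKa + log10([A-]/[HA])
pH = 9.3 + log10(17.19)
pH = 10.5353

10.5353


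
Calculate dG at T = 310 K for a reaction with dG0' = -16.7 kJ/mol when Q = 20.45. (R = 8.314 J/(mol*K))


dG = dG0' + RT * ln(Q) / 1000
dG = -16.7 + 8.314 * 310 * ln(20.45) / 1000
dG = -8.9216 kJ/mol

-8.9216 kJ/mol


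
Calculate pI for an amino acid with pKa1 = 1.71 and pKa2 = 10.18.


pI = (pKa1 + pKa2) / 2
pI = (1.71 + 10.18) / 2
pI = 5.945

5.945


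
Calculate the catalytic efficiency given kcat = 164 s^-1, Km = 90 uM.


Catalytic efficiency = kcat / Km
= 164 / 90
= 1.8222 uM^-1*s^-1

1.8222 uM^-1*s^-1


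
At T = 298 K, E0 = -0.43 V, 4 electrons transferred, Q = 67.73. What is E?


E = E0 - (RT/nF) * ln(Q)
E = -0.43 - (8.314 * 298 / (4 * 96485)) * ln(67.73)
E = -0.4571 V

-0.4571 V


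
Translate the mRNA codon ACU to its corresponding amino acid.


Standard genetic code lookup.
Codon ACU -> Thr

Thr


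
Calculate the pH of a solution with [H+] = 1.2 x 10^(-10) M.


pH = -log10([H+])
pH = -log10(1.2 x 10^(-10))
pH = 9.9208

9.9208


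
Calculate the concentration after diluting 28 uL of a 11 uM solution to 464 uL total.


C2 = C1 * V1 / V2
C2 = 11 * 28 / 464
C2 = 0.6638 uM

0.6638 uM


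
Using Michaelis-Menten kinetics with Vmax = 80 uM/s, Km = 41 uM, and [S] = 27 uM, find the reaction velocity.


v = Vmax * [S] / (Km + [S])
v = 80 * 27 / (41 + 27)
v = 31.7647 uM/s

31.7647 uM/s


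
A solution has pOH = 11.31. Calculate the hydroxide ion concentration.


[OH-] = 10^(-pOH)
[OH-] = 10^(-11.31)
[OH-] = 4.898e-12 M

4.898e-12 M


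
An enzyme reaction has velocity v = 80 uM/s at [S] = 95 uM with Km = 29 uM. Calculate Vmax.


Vmax = v * (Km + [S]) / [S]
Vmax = 80 * (29 + 95) / 95
Vmax = 104.4211 uM/s

104.4211 uM/s


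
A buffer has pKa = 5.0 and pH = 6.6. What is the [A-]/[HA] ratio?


[A-]/[HA] = 10^(pH - pKa)
= 10^(6.6 - 5.0)
= 39.8107

39.8107


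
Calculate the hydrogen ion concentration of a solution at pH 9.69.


[H+] = 10^(-pH)
[H+] = 10^(-9.69)
[H+] = 2.042e-10 M

2.042e-10 M


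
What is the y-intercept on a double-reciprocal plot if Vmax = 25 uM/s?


y-intercept = 1/Vmax
= 1/25
= 0.04 s/uM

0.04 s/uM


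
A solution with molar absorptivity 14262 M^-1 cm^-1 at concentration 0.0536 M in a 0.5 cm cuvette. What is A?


A = epsilon * c * l
A = 14262 * 0.0536 * 0.5
A = 382.2216

382.2216


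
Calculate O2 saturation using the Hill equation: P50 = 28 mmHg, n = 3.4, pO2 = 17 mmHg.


Y = pO2^n / (P50^n + pO2^n)
Y = 17^3.4 / (28^3.4 + 17^3.4)
Y = 15.49%

15.49%


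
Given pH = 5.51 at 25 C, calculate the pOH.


pOH = 14 - pH
pOH = 14 - 5.51
pOH = 8.49

8.49


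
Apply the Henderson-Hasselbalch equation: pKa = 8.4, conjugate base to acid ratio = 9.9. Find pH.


pH = pKa + log10([A-]/[HA])
pH = 8.4 + log10(9.9)
pH = 9.3956

9.3956


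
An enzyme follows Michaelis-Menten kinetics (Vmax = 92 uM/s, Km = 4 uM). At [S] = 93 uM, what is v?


v = Vmax * [S] / (Km + [S])
v = 92 * 93 / (4 + 93)
v = 88.2062 uM/s

88.2062 uM/s


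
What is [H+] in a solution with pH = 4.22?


[H+] = 10^(-pH)
[H+] = 10^(-4.22)
[H+] = 6.026e-05 M

6.026e-05 M


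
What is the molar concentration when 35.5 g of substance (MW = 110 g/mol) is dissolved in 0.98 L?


C = (mass / MW) / volume
C = (35.5 / 110) / 0.98
C = 0.3293 M

0.3293 M


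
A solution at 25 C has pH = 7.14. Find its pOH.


pOH = 14 - pH
pOH = 14 - 7.14
pOH = 6.86

6.86


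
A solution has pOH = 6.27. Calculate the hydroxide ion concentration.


[OH-] = 10^(-pOH)
[OH-] = 10^(-6.27)
[OH-] = 5.370e-07 M

5.370e-07 M


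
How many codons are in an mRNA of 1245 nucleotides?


codons = nucleotides / 3
codons = 1245 / 3 = 415

415


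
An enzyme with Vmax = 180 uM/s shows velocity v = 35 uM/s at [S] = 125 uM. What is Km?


Km = [S] * (Vmax - v) / v
Km = 125 * (180 - 35) / 35
Km = 517.8571 uM

517.8571 uM


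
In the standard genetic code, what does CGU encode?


Standard genetic code lookup.
Codon CGU -> Arg

Arg


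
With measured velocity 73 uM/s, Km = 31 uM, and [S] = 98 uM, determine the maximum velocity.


Vmax = v * (Km + [S]) / [S]
Vmax = 73 * (31 + 98) / 98
Vmax = 96.0918 uM/s

96.0918 uM/s


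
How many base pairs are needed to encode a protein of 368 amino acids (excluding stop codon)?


Each amino acid = 1 codon = 3 bp
bp = 368 * 3 = 1104 bp

1104 bp


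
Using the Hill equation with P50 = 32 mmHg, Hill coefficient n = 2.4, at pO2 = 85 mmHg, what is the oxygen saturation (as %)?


Y = pO2^n / (P50^n + pO2^n)
Y = 85^2.4 / (32^2.4 + 85^2.4)
Y = 91.25%

91.25%


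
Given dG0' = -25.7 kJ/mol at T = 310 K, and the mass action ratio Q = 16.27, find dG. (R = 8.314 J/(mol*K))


dG = dG0' + RT * ln(Q) / 1000
dG = -25.7 + 8.314 * 310 * ln(16.27) / 1000
dG = -18.511 kJ/mol

-18.511 kJ/mol


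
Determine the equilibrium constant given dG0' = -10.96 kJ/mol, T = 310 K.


Keq = exp(-dG0 * 1000 / (R * T))
Keq = exp(-(-10.96) * 1000 / (8.314 * 310))
Keq = 70.2771

70.2771


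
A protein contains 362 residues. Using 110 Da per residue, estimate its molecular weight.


MW = n_residues * 110 Da
MW = 362 * 110
MW = 39820 Da

39820 Da


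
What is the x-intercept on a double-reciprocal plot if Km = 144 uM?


x-intercept = -1/Km
= -1/144
= -0.0069 1/uM

-0.0069 1/uM


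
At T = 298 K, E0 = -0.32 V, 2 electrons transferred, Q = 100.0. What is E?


E = E0 - (RT/nF) * ln(Q)
E = -0.32 - (8.314 * 298 / (2 * 96485)) * ln(100.0)
E = -0.3791 V

-0.3791 V


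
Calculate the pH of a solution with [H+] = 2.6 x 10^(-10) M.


pH = -log10([H+])
pH = -log10(2.6 x 10^(-10))
pH = 9.585

9.585


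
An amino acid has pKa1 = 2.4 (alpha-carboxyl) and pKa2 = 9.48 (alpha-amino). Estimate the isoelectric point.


pI = (pKa1 + pKa2) / 2
pI = (2.4 + 9.48) / 2
pI = 5.94

5.94


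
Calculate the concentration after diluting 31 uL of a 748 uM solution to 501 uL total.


C2 = C1 * V1 / V2
C2 = 748 * 31 / 501
C2 = 46.2834 uM

46.2834 uM


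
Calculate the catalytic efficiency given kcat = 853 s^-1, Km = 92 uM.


Catalytic efficiency = kcat / Km
= 853 / 92
= 9.2717 uM^-1*s^-1

9.2717 uM^-1*s^-1


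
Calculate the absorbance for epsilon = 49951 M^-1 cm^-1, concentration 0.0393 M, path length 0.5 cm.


A = epsilon * c * l
A = 49951 * 0.0393 * 0.5
A = 981.5371

981.5371


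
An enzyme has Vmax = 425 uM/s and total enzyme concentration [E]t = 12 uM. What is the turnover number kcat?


kcat = Vmax / [E]t
kcat = 425 / 12
kcat = 35.4167 s^-1

35.4167 s^-1


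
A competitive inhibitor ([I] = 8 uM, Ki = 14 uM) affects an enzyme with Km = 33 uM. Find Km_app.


Km_app = Km * (1 + [I]/Ki)
Km_app = 33 * (1 + 8/14)
Km_app = 51.8571 uM

51.8571 uM


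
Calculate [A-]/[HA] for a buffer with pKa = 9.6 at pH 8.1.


[A-]/[HA] = 10^(pH - pKa)
= 10^(8.1 - 9.6)
= 0.0316

0.0316


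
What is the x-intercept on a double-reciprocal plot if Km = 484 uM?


x-intercept = -1/Km
= -1/484
= -0.0021 1/uM

-0.0021 1/uM


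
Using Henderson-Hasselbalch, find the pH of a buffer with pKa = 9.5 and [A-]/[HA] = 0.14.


pH = pKa + log10([A-]/[HA])
pH = 9.5 + log10(0.14)
pH = 8.6461

8.6461


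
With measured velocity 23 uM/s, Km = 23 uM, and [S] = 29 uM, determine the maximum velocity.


Vmax = v * (Km + [S]) / [S]
Vmax = 23 * (23 + 29) / 29
Vmax = 41.2414 uM/s

41.2414 uM/s


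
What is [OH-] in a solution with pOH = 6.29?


[OH-] = 10^(-pOH)
[OH-] = 10^(-6.29)
[OH-] = 5.129e-07 M

5.129e-07 M


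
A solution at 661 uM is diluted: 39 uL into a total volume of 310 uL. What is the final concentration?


C2 = C1 * V1 / V2
C2 = 661 * 39 / 310
C2 = 83.1581 uM

83.1581 uM


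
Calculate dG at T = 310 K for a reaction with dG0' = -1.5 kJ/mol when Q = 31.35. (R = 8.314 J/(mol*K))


dG = dG0' + RT * ln(Q) / 1000
dG = -1.5 + 8.314 * 310 * ln(31.35) / 1000
dG = 7.3795 kJ/mol

7.3795 kJ/mol


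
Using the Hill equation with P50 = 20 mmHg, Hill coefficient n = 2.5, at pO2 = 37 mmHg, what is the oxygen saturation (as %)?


Y = pO2^n / (P50^n + pO2^n)
Y = 37^2.5 / (20^2.5 + 37^2.5)
Y = 82.32%

82.32%


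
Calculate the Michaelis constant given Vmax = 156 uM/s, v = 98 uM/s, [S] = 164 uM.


Km = [S] * (Vmax - v) / v
Km = 164 * (156 - 98) / 98
Km = 97.0612 uM

97.0612 uM


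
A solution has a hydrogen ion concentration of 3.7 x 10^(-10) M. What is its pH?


pH = -log10([H+])
pH = -log10(3.7 x 10^(-10))
pH = 9.4318

9.4318


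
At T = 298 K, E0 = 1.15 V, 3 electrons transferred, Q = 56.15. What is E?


E = E0 - (RT/nF) * ln(Q)
E = 1.15 - (8.314 * 298 / (3 * 96485)) * ln(56.15)
E = 1.1155 V

1.1155 V


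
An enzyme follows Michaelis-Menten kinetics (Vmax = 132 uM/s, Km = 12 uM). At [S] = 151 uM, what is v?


v = Vmax * [S] / (Km + [S])
v = 132 * 151 / (12 + 151)
v = 122.2822 uM/s

122.2822 uM/s


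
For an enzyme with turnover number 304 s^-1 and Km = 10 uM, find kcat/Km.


Catalytic efficiency = kcat / Km
= 304 / 10
= 30.4 uM^-1*s^-1

30.4 uM^-1*s^-1


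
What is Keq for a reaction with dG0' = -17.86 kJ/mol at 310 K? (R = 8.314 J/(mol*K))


Keq = exp(-dG0 * 1000 / (R * T))
Keq = exp(-(-17.86) * 1000 / (8.314 * 310))
Keq = 1022.1107

1022.1107


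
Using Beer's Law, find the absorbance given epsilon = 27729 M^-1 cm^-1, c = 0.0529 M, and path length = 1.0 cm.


A = epsilon * c * l
A = 27729 * 0.0529 * 1.0
A = 1466.8641

1466.8641


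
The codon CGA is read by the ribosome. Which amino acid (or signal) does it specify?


Standard genetic code lookup.
Codon CGA -> Arg

Arg


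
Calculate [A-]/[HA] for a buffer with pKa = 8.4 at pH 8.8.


[A-]/[HA] = 10^(pH - pKa)
= 10^(8.8 - 8.4)
= 2.5119

2.5119


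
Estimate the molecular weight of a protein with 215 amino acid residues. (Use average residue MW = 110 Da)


MW = n_residues * 110 Da
MW = 215 * 110
MW = 23650 Da

23650 Da


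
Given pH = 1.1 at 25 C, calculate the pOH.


pOH = 14 - pH
pOH = 14 - 1.1
pOH = 12.9

12.9


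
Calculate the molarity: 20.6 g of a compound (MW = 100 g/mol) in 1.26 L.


C = (mass / MW) / volume
C = (20.6 / 100) / 1.26
C = 0.1635 M

0.1635 M


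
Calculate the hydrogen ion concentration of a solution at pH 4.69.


[H+] = 10^(-pH)
[H+] = 10^(-4.69)
[H+] = 2.042e-05 M

2.042e-05 M


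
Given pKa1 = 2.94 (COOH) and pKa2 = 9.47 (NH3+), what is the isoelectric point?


pI = (pKa1 + pKa2) / 2
pI = (2.94 + 9.47) / 2
pI = 6.205

6.205


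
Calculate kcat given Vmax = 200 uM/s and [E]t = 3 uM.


kcat = Vmax / [E]t
kcat = 200 / 3
kcat = 66.6667 s^-1

66.6667 s^-1


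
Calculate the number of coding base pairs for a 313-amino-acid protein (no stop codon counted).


Each amino acid = 1 codon = 3 bp
bp = 313 * 3 = 939 bp

939 bp


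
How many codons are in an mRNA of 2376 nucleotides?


codons = nucleotides / 3
codons = 2376 / 3 = 792

792


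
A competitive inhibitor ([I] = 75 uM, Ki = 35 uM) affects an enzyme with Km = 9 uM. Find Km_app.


Km_app = Km * (1 + [I]/Ki)
Km_app = 9 * (1 + 75/35)
Km_app = 28.2857 uM

28.2857 uM


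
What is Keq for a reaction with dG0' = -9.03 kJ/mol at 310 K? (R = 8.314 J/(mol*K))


Keq = exp(-dG0 * 1000 / (R * T))
Keq = exp(-(-9.03) * 1000 / (8.314 * 310))
Keq = 33.2353

33.2353


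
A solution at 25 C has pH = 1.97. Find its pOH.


pOH = 14 - pH
pOH = 14 - 1.97
pOH = 12.03

12.03


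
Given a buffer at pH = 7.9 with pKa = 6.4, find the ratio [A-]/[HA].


[A-]/[HA] = 10^(pH - pKa)
= 10^(7.9 - 6.4)
= 31.6228

31.6228


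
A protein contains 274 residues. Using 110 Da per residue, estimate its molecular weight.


MW = n_residues * 110 Da
MW = 274 * 110
MW = 30140 Da

30140 Da


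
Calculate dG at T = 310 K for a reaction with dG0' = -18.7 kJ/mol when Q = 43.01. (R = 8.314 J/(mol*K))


dG = dG0' + RT * ln(Q) / 1000
dG = -18.7 + 8.314 * 310 * ln(43.01) / 1000
dG = -9.0055 kJ/mol

-9.0055 kJ/mol


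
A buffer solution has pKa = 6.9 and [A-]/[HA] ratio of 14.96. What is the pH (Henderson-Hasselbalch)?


pH = pKa + log10([A-]/[HA])
pH = 6.9 + log10(14.96)
pH = 8.0749

8.0749


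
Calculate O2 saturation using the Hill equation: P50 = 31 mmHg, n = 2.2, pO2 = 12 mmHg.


Y = pO2^n / (P50^n + pO2^n)
Y = 12^2.2 / (31^2.2 + 12^2.2)
Y = 11.03%

11.03%


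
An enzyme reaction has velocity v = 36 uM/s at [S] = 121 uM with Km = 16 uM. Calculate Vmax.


Vmax = v * (Km + [S]) / [S]
Vmax = 36 * (16 + 121) / 121
Vmax = 40.7603 uM/s

40.7603 uM/s


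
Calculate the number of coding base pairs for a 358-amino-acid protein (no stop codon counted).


Each amino acid = 1 codon = 3 bp
bp = 358 * 3 = 1074 bp

1074 bp


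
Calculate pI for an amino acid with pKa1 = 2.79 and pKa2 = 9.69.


pI = (pKa1 + pKa2) / 2
pI = (2.79 + 9.69) / 2
pI = 6.24

6.24


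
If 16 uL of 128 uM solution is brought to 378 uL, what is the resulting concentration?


C2 = C1 * V1 / V2
C2 = 128 * 16 / 378
C2 = 5.418 uM

5.418 uM


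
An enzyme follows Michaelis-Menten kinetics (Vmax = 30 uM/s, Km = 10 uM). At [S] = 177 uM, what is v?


v = Vmax * [S] / (Km + [S])
v = 30 * 177 / (10 + 177)
v = 28.3957 uM/s

28.3957 uM/s


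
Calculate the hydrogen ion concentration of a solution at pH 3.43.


[H+] = 10^(-pH)
[H+] = 10^(-3.43)
[H+] = 3.715e-04 M

3.715e-04 M


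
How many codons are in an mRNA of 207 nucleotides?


codons = nucleotides / 3
codons = 207 / 3 = 69

69


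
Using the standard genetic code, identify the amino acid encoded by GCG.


Standard genetic code lookup.
Codon GCG -> Ala

Ala


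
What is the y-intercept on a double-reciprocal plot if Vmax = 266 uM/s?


y-intercept = 1/Vmax
= 1/266
= 0.0038 s/uM

0.0038 s/uM


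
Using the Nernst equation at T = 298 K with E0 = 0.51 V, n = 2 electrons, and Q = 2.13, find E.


E = E0 - (RT/nF) * ln(Q)
E = 0.51 - (8.314 * 298 / (2 * 96485)) * ln(2.13)
E = 0.5003 V

0.5003 V


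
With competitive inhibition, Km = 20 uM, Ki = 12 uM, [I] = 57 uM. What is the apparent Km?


Km_app = Km * (1 + [I]/Ki)
Km_app = 20 * (1 + 57/12)
Km_app = 115.0 uM

115.0 uM


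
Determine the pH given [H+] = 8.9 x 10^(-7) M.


pH = -log10([H+])
pH = -log10(8.9 x 10^(-7))
pH = 6.0506

6.0506


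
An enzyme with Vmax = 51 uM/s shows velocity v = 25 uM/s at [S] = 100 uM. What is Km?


Km = [S] * (Vmax - v) / v
Km = 100 * (51 - 25) / 25
Km = 104.0 uM

104.0 uM


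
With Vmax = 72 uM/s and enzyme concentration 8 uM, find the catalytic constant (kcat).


kcat = Vmax / [E]t
kcat = 72 / 8
kcat = 9.0 s^-1

9.0 s^-1


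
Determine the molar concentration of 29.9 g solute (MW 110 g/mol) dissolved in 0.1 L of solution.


C = (mass / MW) / volume
C = (29.9 / 110) / 0.1
C = 2.7182 M

2.7182 M


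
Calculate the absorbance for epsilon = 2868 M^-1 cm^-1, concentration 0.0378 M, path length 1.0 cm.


A = epsilon * c * l
A = 2868 * 0.0378 * 1.0
A = 108.4104

108.4104


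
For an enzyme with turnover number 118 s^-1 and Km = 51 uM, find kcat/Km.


Catalytic efficiency = kcat / Km
= 118 / 51
= 2.3137 uM^-1*s^-1

2.3137 uM^-1*s^-1


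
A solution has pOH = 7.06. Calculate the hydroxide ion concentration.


[OH-] = 10^(-pOH)
[OH-] = 10^(-7.06)
[OH-] = 8.710e-08 M

8.710e-08 M


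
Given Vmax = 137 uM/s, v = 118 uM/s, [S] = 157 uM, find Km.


Km = [S] * (Vmax - v) / v
Km = 157 * (137 - 118) / 118
Km = 25.2797 uM

25.2797 uM


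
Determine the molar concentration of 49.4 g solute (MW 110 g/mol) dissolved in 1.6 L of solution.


C = (mass / MW) / volume
C = (49.4 / 110) / 1.6
C = 0.2807 M

0.2807 M


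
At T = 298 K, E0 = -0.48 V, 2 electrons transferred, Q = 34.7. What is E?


E = E0 - (RT/nF) * ln(Q)
E = -0.48 - (8.314 * 298 / (2 * 96485)) * ln(34.7)
E = -0.5255 V

-0.5255 V


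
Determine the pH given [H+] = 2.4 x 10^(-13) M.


pH = -log10([H+])
pH = -log10(2.4 x 10^(-13))
pH = 12.6198

12.6198


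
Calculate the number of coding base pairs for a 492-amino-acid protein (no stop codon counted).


Each amino acid = 1 codon = 3 bp
bp = 492 * 3 = 1476 bp

1476 bp


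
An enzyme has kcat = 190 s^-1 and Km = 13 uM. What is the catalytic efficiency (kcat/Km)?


Catalytic efficiency = kcat / Km
= 190 / 13
= 14.6154 uM^-1*s^-1

14.6154 uM^-1*s^-1


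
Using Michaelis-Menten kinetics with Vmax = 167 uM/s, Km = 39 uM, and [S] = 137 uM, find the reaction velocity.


v = Vmax * [S] / (Km + [S])
v = 167 * 137 / (39 + 137)
v = 129.9943 uM/s

129.9943 uM/s


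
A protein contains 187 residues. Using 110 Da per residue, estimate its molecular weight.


MW = n_residues * 110 Da
MW = 187 * 110
MW = 20570 Da

20570 Da


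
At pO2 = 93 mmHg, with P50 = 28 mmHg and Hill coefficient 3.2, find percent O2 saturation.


Y = pO2^n / (P50^n + pO2^n)
Y = 93^3.2 / (28^3.2 + 93^3.2)
Y = 97.9%

97.9%


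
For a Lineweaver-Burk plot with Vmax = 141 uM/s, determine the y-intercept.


y-intercept = 1/Vmax
= 1/141
= 0.0071 s/uM

0.0071 s/uM


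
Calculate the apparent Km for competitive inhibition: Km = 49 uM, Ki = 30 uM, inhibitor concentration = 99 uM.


Km_app = Km * (1 + [I]/Ki)
Km_app = 49 * (1 + 99/30)
Km_app = 210.7 uM

210.7 uM


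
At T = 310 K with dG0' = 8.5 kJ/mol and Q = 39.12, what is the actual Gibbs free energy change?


dG = dG0' + RT * ln(Q) / 1000
dG = 8.5 + 8.314 * 310 * ln(39.12) / 1000
dG = 17.9502 kJ/mol

17.9502 kJ/mol


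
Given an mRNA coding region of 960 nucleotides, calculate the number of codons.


codons = nucleotides / 3
codons = 960 / 3 = 320

320


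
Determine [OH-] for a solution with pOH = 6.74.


[OH-] = 10^(-pOH)
[OH-] = 10^(-6.74)
[OH-] = 1.820e-07 M

1.820e-07 M


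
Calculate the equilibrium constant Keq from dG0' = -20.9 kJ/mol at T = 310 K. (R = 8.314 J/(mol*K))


Keq = exp(-dG0 * 1000 / (R * T))
Keq = exp(-(-20.9) * 1000 / (8.314 * 310))
Keq = 3324.7035

3324.7035


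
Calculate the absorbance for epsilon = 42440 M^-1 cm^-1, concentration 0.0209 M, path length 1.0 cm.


A = epsilon * c * l
A = 42440 * 0.0209 * 1.0
A = 886.996

886.996


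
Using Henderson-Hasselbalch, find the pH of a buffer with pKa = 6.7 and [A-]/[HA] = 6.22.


pH = pKa + log10([A-]/[HA])
pH = 6.7 + log10(6.22)
pH = 7.4938

7.4938


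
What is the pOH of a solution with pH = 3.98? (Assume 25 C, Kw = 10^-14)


pOH = 14 - pH
pOH = 14 - 3.98
pOH = 10.02

10.02


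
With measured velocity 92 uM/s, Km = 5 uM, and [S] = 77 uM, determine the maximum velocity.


Vmax = v * (Km + [S]) / [S]
Vmax = 92 * (5 + 77) / 77
Vmax = 97.974 uM/s

97.974 uM/s


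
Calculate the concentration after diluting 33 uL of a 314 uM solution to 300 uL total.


C2 = C1 * V1 / V2
C2 = 314 * 33 / 300
C2 = 34.54 uM

34.54 uM


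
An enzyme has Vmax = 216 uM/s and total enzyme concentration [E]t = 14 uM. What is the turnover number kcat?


kcat = Vmax / [E]t
kcat = 216 / 14
kcat = 15.4286 s^-1

15.4286 s^-1


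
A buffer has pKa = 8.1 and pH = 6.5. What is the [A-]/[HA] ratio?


[A-]/[HA] = 10^(pH - pKa)
= 10^(6.5 - 8.1)
= 0.0251

0.0251


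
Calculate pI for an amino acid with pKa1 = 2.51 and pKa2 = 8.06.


pI = (pKa1 + pKa2) / 2
pI = (2.51 + 8.06) / 2
pI = 5.285

5.285


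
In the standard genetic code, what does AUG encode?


Standard genetic code lookup.
Codon AUG -> Met (start)

Met (start)


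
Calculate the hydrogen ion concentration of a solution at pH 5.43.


[H+] = 10^(-pH)
[H+] = 10^(-5.43)
[H+] = 3.715e-06 M

3.715e-06 M


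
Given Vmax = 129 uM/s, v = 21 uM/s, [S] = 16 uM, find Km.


Km = [S] * (Vmax - v) / v
Km = 16 * (129 - 21) / 21
Km = 82.2857 uM

82.2857 uM


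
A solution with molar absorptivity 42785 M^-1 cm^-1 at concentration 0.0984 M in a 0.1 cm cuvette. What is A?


A = epsilon * c * l
A = 42785 * 0.0984 * 0.1
A = 421.0044

421.0044


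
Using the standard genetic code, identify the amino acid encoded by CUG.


Standard genetic code lookup.
Codon CUG -> Leu

Leu


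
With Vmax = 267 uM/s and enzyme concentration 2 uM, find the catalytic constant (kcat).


kcat = Vmax / [E]t
kcat = 267 / 2
kcat = 133.5 s^-1

133.5 s^-1


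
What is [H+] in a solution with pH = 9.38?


[H+] = 10^(-pH)
[H+] = 10^(-9.38)
[H+] = 4.169e-10 M

4.169e-10 M


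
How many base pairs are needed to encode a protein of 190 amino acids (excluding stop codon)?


Each amino acid = 1 codon = 3 bp
bp = 190 * 3 = 570 bp

570 bp


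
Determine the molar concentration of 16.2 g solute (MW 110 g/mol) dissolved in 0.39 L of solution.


C = (mass / MW) / volume
C = (16.2 / 110) / 0.39
C = 0.3776 M

0.3776 M


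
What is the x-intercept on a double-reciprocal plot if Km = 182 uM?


x-intercept = -1/Km
= -1/182
= -0.0055 1/uM

-0.0055 1/uM


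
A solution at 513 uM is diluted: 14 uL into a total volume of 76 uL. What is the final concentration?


C2 = C1 * V1 / V2
C2 = 513 * 14 / 76
C2 = 94.5 uM

94.5 uM


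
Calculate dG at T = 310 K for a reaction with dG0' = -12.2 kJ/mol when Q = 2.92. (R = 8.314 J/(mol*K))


dG = dG0' + RT * ln(Q) / 1000
dG = -12.2 + 8.314 * 310 * ln(2.92) / 1000
dG = -9.4382 kJ/mol

-9.4382 kJ/mol


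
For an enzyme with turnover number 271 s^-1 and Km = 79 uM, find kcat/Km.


Catalytic efficiency = kcat / Km
= 271 / 79
= 3.4304 uM^-1*s^-1

3.4304 uM^-1*s^-1


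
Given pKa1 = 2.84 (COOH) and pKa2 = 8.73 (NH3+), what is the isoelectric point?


pI = (pKa1 + pKa2) / 2
pI = (2.84 + 8.73) / 2
pI = 5.785

5.785


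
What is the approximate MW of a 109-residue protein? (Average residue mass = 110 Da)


MW = n_residues * 110 Da
MW = 109 * 110
MW = 11990 Da

11990 Da


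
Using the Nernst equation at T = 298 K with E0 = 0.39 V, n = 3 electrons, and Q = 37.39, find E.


E = E0 - (RT/nF) * ln(Q)
E = 0.39 - (8.314 * 298 / (3 * 96485)) * ln(37.39)
E = 0.359 V

0.359 V


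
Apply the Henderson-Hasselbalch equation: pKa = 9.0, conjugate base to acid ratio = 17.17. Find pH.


pH = pKa + log10([A-]/[HA])
pH = 9.0 + log10(17.17)
pH = 10.2348

10.2348


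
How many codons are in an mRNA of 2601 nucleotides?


codons = nucleotides / 3
codons = 2601 / 3 = 867

867


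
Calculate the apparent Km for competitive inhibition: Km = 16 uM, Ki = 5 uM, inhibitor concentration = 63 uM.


Km_app = Km * (1 + [I]/Ki)
Km_app = 16 * (1 + 63/5)
Km_app = 217.6 uM

217.6 uM


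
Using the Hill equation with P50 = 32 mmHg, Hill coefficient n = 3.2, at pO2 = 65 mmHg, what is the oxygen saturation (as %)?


Y = pO2^n / (P50^n + pO2^n)
Y = 65^3.2 / (32^3.2 + 65^3.2)
Y = 90.62%

90.62%


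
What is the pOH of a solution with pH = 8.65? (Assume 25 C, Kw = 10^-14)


pOH = 14 - pH
pOH = 14 - 8.65
pOH = 5.35

5.35


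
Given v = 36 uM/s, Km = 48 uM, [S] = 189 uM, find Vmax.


Vmax = v * (Km + [S]) / [S]
Vmax = 36 * (48 + 189) / 189
Vmax = 45.1429 uM/s

45.1429 uM/s


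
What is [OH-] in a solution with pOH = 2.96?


[OH-] = 10^(-pOH)
[OH-] = 10^(-2.96)
[OH-] = 0.0011 M

0.0011 M


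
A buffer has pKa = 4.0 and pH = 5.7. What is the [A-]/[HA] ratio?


[A-]/[HA] = 10^(pH - pKa)
= 10^(5.7 - 4.0)
= 50.1187

50.1187


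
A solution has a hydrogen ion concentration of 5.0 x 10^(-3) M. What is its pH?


pH = -log10([H+])
pH = -log10(5.0 x 10^(-3))
pH = 2.301

2.301


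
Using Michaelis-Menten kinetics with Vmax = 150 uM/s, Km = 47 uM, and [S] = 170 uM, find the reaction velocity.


v = Vmax * [S] / (Km + [S])
v = 150 * 170 / (47 + 170)
v = 117.5115 uM/s

117.5115 uM/s


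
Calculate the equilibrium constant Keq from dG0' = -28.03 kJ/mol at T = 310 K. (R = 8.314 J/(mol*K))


Keq = exp(-dG0 * 1000 / (R * T))
Keq = exp(-(-28.03) * 1000 / (8.314 * 310))
Keq = 52868.0183

52868.0183


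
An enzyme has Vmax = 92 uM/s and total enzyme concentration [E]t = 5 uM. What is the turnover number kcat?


kcat = Vmax / [E]t
kcat = 92 / 5
kcat = 18.4 s^-1

18.4 s^-1


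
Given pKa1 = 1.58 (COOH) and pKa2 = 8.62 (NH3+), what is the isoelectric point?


pI = (pKa1 + pKa2) / 2
pI = (1.58 + 8.62) / 2
pI = 5.1

5.1


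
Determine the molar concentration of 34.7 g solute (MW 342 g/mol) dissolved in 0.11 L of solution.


C = (mass / MW) / volume
C = (34.7 / 342) / 0.11
C = 0.9224 M

0.9224 M


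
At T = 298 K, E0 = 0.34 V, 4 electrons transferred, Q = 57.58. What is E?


E = E0 - (RT/nF) * ln(Q)
E = 0.34 - (8.314 * 298 / (4 * 96485)) * ln(57.58)
E = 0.314 V

0.314 V


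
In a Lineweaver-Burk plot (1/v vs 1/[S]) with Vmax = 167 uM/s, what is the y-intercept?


y-intercept = 1/Vmax
= 1/167
= 0.006 s/uM

0.006 s/uM


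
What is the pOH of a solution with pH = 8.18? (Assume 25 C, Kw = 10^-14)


pOH = 14 - pH
pOH = 14 - 8.18
pOH = 5.82

5.82


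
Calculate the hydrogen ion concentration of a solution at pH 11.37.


[H+] = 10^(-pH)
[H+] = 10^(-11.37)
[H+] = 4.266e-12 M

4.266e-12 M


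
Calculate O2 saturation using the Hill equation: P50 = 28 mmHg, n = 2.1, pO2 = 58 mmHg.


Y = pO2^n / (P50^n + pO2^n)
Y = 58^2.1 / (28^2.1 + 58^2.1)
Y = 82.19%

82.19%


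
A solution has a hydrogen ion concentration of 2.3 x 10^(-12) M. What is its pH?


pH = -log10([H+])
pH = -log10(2.3 x 10^(-12))
pH = 11.6383

11.6383


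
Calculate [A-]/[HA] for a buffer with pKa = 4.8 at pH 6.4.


[A-]/[HA] = 10^(pH - pKa)
= 10^(6.4 - 4.8)
= 39.8107

39.8107


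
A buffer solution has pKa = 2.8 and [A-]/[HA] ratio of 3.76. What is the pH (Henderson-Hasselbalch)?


pH = pKa + log10([A-]/[HA])
pH = 2.8 + log10(3.76)
pH = 3.3752

3.3752


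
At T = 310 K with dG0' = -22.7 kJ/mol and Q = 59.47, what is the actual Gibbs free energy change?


dG = dG0' + RT * ln(Q) / 1000
dG = -22.7 + 8.314 * 310 * ln(59.47) / 1000
dG = -12.1703 kJ/mol

-12.1703 kJ/mol


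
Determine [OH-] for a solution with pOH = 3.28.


[OH-] = 10^(-pOH)
[OH-] = 10^(-3.28)
[OH-] = 5.248e-04 M

5.248e-04 M


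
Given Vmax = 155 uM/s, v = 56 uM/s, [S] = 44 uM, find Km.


Km = [S] * (Vmax - v) / v
Km = 44 * (155 - 56) / 56
Km = 77.7857 uM

77.7857 uM


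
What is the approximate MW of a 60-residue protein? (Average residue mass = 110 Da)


MW = n_residues * 110 Da
MW = 60 * 110
MW = 6600 Da

6600 Da


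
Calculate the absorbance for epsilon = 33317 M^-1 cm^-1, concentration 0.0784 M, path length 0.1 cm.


A = epsilon * c * l
A = 33317 * 0.0784 * 0.1
A = 261.2053

261.2053


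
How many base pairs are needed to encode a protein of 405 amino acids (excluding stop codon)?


Each amino acid = 1 codon = 3 bp
bp = 405 * 3 = 1215 bp

1215 bp


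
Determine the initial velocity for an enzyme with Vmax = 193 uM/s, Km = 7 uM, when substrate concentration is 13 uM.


v = Vmax * [S] / (Km + [S])
v = 193 * 13 / (7 + 13)
v = 125.45 uM/s

125.45 uM/s


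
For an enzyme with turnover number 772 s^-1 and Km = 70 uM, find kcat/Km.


Catalytic efficiency = kcat / Km
= 772 / 70
= 11.0286 uM^-1*s^-1

11.0286 uM^-1*s^-1


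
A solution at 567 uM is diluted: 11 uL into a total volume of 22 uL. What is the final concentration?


C2 = C1 * V1 / V2
C2 = 567 * 11 / 22
C2 = 283.5 uM

283.5 uM


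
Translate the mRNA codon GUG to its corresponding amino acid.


Standard genetic code lookup.
Codon GUG -> Val

Val


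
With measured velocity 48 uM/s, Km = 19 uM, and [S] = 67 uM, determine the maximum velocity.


Vmax = v * (Km + [S]) / [S]
Vmax = 48 * (19 + 67) / 67
Vmax = 61.6119 uM/s

61.6119 uM/s


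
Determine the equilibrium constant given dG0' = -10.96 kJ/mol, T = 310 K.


Keq = exp(-dG0 * 1000 / (R * T))
Keq = exp(-(-10.96) * 1000 / (8.314 * 310))
Keq = 70.2771

70.2771


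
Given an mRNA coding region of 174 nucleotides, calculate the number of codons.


codons = nucleotides / 3
codons = 174 / 3 = 58

58


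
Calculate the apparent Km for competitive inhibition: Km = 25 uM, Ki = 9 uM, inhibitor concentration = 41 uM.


Km_app = Km * (1 + [I]/Ki)
Km_app = 25 * (1 + 41/9)
Km_app = 138.8889 uM

138.8889 uM


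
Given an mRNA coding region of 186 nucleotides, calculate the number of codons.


codons = nucleotides / 3
codons = 186 / 3 = 62

62


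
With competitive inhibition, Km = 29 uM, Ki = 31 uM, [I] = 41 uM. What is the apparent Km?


Km_app = Km * (1 + [I]/Ki)
Km_app = 29 * (1 + 41/31)
Km_app = 67.3548 uM

67.3548 uM


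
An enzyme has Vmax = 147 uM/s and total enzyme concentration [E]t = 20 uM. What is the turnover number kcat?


kcat = Vmax / [E]t
kcat = 147 / 20
kcat = 7.35 s^-1

7.35 s^-1


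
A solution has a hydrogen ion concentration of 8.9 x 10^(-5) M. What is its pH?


pH = -log10([H+])
pH = -log10(8.9 x 10^(-5))
pH = 4.0506

4.0506


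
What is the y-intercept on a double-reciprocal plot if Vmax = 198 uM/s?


y-intercept = 1/Vmax
= 1/198
= 0.0051 s/uM

0.0051 s/uM


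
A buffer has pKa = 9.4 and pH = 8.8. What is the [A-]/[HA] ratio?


[A-]/[HA] = 10^(pH - pKa)
= 10^(8.8 - 9.4)
= 0.2512

0.2512


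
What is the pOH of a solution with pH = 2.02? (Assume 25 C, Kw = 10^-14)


pOH = 14 - pH
pOH = 14 - 2.02
pOH = 11.98

11.98


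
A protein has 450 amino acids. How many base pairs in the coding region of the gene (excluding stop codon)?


Each amino acid = 1 codon = 3 bp
bp = 450 * 3 = 1350 bp

1350 bp


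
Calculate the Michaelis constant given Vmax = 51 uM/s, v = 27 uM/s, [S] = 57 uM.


Km = [S] * (Vmax - v) / v
Km = 57 * (51 - 27) / 27
Km = 50.6667 uM

50.6667 uM


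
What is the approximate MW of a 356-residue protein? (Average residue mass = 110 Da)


MW = n_residues * 110 Da
MW = 356 * 110
MW = 39160 Da

39160 Da


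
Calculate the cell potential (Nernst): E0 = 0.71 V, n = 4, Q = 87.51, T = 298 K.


E = E0 - (RT/nF) * ln(Q)
E = 0.71 - (8.314 * 298 / (4 * 96485)) * ln(87.51)
E = 0.6813 V

0.6813 V


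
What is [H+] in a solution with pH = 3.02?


[H+] = 10^(-pH)
[H+] = 10^(-3.02)
[H+] = 9.550e-04 M

9.550e-04 M


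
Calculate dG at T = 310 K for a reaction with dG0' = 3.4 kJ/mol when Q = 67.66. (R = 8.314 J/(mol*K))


dG = dG0' + RT * ln(Q) / 1000
dG = 3.4 + 8.314 * 310 * ln(67.66) / 1000
dG = 14.2622 kJ/mol

14.2622 kJ/mol


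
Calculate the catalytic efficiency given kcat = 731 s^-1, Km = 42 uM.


Catalytic efficiency = kcat / Km
= 731 / 42
= 17.4048 uM^-1*s^-1

17.4048 uM^-1*s^-1


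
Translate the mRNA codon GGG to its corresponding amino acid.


Standard genetic code lookup.
Codon GGG -> Gly

Gly


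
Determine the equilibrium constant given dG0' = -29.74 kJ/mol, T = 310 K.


Keq = exp(-dG0 * 1000 / (R * T))
Keq = exp(-(-29.74) * 1000 / (8.314 * 310))
Keq = 102644.6817

102644.6817


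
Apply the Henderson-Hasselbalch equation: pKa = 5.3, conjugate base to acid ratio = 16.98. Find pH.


pH = pKa + log10([A-]/[HA])
pH = 5.3 + log10(16.98)
pH = 6.5299

6.5299


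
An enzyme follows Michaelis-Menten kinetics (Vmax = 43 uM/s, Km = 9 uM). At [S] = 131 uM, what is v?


v = Vmax * [S] / (Km + [S])
v = 43 * 131 / (9 + 131)
v = 40.2357 uM/s

40.2357 uM/s


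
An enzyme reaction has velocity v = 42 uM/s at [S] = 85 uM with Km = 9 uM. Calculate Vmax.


Vmax = v * (Km + [S]) / [S]
Vmax = 42 * (9 + 85) / 85
Vmax = 46.4471 uM/s

46.4471 uM/s


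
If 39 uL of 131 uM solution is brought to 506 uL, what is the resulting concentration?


C2 = C1 * V1 / V2
C2 = 131 * 39 / 506
C2 = 10.0968 uM

10.0968 uM


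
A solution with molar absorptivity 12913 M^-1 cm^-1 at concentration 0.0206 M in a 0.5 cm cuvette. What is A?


A = epsilon * c * l
A = 12913 * 0.0206 * 0.5
A = 133.0039

133.0039


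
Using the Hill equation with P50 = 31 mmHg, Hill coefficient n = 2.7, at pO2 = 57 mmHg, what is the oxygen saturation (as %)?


Y = pO2^n / (P50^n + pO2^n)
Y = 57^2.7 / (31^2.7 + 57^2.7)
Y = 83.81%

83.81%


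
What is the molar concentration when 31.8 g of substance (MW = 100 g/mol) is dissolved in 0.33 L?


C = (mass / MW) / volume
C = (31.8 / 100) / 0.33
C = 0.9636 M

0.9636 M


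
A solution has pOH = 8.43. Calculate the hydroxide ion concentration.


[OH-] = 10^(-pOH)
[OH-] = 10^(-8.43)
[OH-] = 3.715e-09 M

3.715e-09 M


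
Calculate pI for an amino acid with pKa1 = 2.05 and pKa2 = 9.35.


pI = (pKa1 + pKa2) / 2
pI = (2.05 + 9.35) / 2
pI = 5.7

5.7


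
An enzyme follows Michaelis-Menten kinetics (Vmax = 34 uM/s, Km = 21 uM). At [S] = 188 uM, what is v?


v = Vmax * [S] / (Km + [S])
v = 34 * 188 / (21 + 188)
v = 30.5837 uM/s

30.5837 uM/s


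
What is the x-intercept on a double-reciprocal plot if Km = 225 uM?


x-intercept = -1/Km
= -1/225
= -0.0044 1/uM

-0.0044 1/uM


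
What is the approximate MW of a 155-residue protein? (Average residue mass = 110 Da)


MW = n_residues * 110 Da
MW = 155 * 110
MW = 17050 Da

17050 Da


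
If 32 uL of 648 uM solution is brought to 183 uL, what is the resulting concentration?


C2 = C1 * V1 / V2
C2 = 648 * 32 / 183
C2 = 113.3115 uM

113.3115 uM


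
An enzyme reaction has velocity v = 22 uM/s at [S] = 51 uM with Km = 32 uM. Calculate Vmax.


Vmax = v * (Km + [S]) / [S]
Vmax = 22 * (32 + 51) / 51
Vmax = 35.8039 uM/s

35.8039 uM/s


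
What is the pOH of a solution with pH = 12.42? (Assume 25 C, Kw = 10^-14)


pOH = 14 - pH
pOH = 14 - 12.42
pOH = 1.58

1.58


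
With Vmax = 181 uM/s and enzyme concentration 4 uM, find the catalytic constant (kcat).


kcat = Vmax / [E]t
kcat = 181 / 4
kcat = 45.25 s^-1

45.25 s^-1


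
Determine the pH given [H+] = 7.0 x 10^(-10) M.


pH = -log10([H+])
pH = -log10(7.0 x 10^(-10))
pH = 9.1549

9.1549


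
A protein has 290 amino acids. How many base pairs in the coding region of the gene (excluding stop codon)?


Each amino acid = 1 codon = 3 bp
bp = 290 * 3 = 870 bp

870 bp


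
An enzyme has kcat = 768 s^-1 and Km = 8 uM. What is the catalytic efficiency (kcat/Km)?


Catalytic efficiency = kcat / Km
= 768 / 8
= 96.0 uM^-1*s^-1

96.0 uM^-1*s^-1


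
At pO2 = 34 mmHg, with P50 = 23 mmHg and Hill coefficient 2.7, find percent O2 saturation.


Y = pO2^n / (P50^n + pO2^n)
Y = 34^2.7 / (23^2.7 + 34^2.7)
Y = 74.18%

74.18%


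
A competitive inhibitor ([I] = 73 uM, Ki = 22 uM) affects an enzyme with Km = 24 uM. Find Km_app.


Km_app = Km * (1 + [I]/Ki)
Km_app = 24 * (1 + 73/22)
Km_app = 103.6364 uM

103.6364 uM


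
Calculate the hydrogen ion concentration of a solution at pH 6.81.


[H+] = 10^(-pH)
[H+] = 10^(-6.81)
[H+] = 1.549e-07 M

1.549e-07 M


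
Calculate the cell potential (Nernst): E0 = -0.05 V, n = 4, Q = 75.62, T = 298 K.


E = E0 - (RT/nF) * ln(Q)
E = -0.05 - (8.314 * 298 / (4 * 96485)) * ln(75.62)
E = -0.0778 V

-0.0778 V


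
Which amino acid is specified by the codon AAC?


Standard genetic code lookup.
Codon AAC -> Asn

Asn


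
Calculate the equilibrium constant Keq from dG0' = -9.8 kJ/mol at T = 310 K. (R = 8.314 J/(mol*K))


Keq = exp(-dG0 * 1000 / (R * T))
Keq = exp(-(-9.8) * 1000 / (8.314 * 310))
Keq = 44.8072

44.8072


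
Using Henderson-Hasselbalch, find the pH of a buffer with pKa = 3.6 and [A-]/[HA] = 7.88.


pH = pKa + log10([A-]/[HA])
pH = 3.6 + log10(7.88)
pH = 4.4965

4.4965


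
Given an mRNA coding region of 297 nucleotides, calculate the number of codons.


codons = nucleotides / 3
codons = 297 / 3 = 99

99


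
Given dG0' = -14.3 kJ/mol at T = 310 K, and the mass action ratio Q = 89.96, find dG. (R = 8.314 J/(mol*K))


dG = dG0' + RT * ln(Q) / 1000
dG = -14.3 + 8.314 * 310 * ln(89.96) / 1000
dG = -2.7036 kJ/mol

-2.7036 kJ/mol


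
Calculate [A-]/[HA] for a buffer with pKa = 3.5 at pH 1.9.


[A-]/[HA] = 10^(pH - pKa)
= 10^(1.9 - 3.5)
= 0.0251

0.0251


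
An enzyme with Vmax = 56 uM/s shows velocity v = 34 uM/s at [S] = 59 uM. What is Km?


Km = [S] * (Vmax - v) / v
Km = 59 * (56 - 34) / 34
Km = 38.1765 uM

38.1765 uM
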